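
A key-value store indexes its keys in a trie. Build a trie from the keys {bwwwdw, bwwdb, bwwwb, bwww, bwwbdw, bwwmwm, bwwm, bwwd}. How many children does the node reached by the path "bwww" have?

The children of the "bwww" node are the distinct next characters among strings starting with "bwww".
Characters that immediately follow "bwww" among the stored strings: {b, d}.
That node has 2 child edges.

2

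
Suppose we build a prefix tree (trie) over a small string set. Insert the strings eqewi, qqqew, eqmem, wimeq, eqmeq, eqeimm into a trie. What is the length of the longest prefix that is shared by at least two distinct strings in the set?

Equivalently: take the maximum, over all pairs, of their longest common prefix length.
e.g. "eqmem" and "eqmeq" share the prefix "eqme" of length 4; no pair shares a longer one.
Longest shared-prefix length: 4

4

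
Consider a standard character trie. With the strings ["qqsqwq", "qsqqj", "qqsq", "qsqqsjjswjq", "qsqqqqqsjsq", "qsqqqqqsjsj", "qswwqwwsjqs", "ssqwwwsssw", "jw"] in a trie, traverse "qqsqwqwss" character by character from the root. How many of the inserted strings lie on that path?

Traverse "qqsqwqwss" character by character; count nodes along the way that are marked as word ends.
Prefixes of the query that are stored words: "qqsq", "qqsqwq"
Count: 2

2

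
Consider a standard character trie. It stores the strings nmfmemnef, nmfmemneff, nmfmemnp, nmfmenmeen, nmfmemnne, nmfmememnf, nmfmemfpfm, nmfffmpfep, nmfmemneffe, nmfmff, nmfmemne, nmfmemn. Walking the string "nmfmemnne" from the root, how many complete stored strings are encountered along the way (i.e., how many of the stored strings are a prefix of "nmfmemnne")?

2

Traverse "nmfmemnne" character by character; count nodes along the way that are marked as word ends.
Prefixes of the query that are stored words: "nmfmemn", "nmfmemnne"
Count: 2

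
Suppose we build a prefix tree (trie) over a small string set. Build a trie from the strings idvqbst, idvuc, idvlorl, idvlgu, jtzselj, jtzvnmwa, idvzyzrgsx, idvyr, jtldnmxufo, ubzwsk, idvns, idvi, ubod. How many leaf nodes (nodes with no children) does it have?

13

Leaves are exactly the stored words that no other stored word extends.
Those words: "idvi", "idvlgu", "idvlorl", "idvns", "idvqbst", "idvuc", "idvyr", "idvzyzrgsx", "jtldnmxufo", "jtzselj", "jtzvnmwa", "ubod", "ubzwsk"
Leaf count: 13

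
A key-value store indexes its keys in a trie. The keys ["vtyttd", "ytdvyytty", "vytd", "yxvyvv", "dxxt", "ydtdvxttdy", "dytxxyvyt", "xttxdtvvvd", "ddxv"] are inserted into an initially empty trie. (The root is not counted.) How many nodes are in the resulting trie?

57

Count nodes per top-level branch (shared prefixes stored once):
  'd'-branch (ddxv, dxxt, dytxxyvyt): 15 nodes
  'v'-branch (vtyttd, vytd): 9 nodes
  'x'-branch (xttxdtvvvd): 10 nodes
  'y'-branch (ydtdvxttdy, ytdvyytty, yxvyvv): 23 nodes
Sum: 57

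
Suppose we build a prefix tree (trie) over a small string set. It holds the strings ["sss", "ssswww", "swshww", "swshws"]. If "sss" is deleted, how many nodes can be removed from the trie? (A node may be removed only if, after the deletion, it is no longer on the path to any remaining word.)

A node on "sss"'s path can go only if nothing else ends at it or branches off below it.
Every node on "sss" is still needed (e.g. by "ssswww"), so nothing is freed.
Nodes removed: 0

0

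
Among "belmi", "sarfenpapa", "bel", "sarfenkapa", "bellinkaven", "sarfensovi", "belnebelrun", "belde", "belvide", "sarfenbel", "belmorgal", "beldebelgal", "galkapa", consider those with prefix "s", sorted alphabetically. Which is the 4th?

Words with prefix "s", in lexicographic order: "sarfenbel", "sarfenkapa", "sarfenpapa", "sarfensovi"
The 4th is sarfensovi.

sarfensovi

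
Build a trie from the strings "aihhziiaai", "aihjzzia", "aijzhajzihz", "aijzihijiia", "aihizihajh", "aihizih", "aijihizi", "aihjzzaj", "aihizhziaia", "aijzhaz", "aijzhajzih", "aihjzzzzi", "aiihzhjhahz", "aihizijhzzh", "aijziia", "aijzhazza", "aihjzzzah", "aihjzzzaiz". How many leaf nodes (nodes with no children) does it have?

Leaves are exactly the stored words that no other stored word extends.
Those words: "aihhziiaai", "aihizhziaia", "aihizihajh", "aihizijhzzh", "aihjzzaj", "aihjzzia", "aihjzzzah", "aihjzzzaiz", "aihjzzzzi", "aiihzhjhahz", "aijihizi", "aijzhajzihz", "aijzhazza", "aijzihijiia", "aijziia"
Leaf count: 15

15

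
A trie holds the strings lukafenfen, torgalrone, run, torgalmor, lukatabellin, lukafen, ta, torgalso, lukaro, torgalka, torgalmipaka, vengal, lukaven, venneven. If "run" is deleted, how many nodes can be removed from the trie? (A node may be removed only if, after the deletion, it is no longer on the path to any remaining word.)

A node on "run"'s path can go only if nothing else ends at it or branches off below it.
No other word shares any prefix with "run", so all 3 of its nodes go.
Nodes removed: 3

3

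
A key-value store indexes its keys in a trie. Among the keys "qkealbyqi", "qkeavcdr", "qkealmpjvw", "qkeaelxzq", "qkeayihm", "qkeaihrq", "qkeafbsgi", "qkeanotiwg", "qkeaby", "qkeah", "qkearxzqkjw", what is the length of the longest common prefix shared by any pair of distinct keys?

5

Look for the deepest trie node that still has at least two words in its subtree.
"qkealbyqi" and "qkealmpjvw" agree on "qkeal" (5 characters) before diverging; nothing deeper is shared.
Longest shared-prefix length: 5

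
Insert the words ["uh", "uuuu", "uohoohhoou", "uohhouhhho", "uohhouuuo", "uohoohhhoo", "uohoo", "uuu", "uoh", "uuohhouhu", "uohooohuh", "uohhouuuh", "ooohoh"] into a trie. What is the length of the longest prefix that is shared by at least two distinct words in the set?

8

Look for the deepest trie node that still has at least two words in its subtree.
e.g. "uohhouuuh" and "uohhouuuo" share the prefix "uohhouuu" of length 8; no pair shares a longer one.
Longest shared-prefix length: 8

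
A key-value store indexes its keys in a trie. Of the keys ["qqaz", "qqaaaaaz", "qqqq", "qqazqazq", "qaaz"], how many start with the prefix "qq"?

4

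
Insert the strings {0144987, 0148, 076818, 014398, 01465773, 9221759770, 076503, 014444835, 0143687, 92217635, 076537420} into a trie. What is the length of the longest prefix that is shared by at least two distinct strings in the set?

5

Equivalently: take the maximum, over all pairs, of their longest common prefix length.
e.g. "9221759770" and "92217635" share the prefix "92217" of length 5; no pair shares a longer one.
Longest shared-prefix length: 5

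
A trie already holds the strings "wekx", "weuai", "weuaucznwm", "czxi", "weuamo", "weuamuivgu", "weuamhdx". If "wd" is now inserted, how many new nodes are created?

1

The longest prefix of "wd" already in the trie is "w" (length 1).
So 2 − 1 = 1 new nodes.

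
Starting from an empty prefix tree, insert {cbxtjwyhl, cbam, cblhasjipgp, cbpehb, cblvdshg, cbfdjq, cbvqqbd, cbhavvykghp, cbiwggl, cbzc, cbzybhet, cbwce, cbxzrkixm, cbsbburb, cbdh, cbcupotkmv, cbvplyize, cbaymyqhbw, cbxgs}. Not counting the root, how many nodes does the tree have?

99

For each word, the new-node count is its length minus the longest prefix already in the trie:
  "cbxtjwyhl" → 9 new (c, b, x, t, j, w, y, h, l)
  "cbam" → prefix "cb" already present; 2 new (a, m)
  "cblhasjipgp" → prefix "cb" already present; 9 new (l, h, a, s, j, i, p, g, p)
  "cbpehb" → prefix "cb" already present; 4 new (p, e, h, b)
  "cblvdshg" → prefix "cbl" already present; 5 new (v, d, s, h, g)
  "cbfdjq" → prefix "cb" already present; 4 new (f, d, j, q)
  "cbvqqbd" → prefix "cb" already present; 5 new (v, q, q, b, d)
  "cbhavvykghp" → prefix "cb" already present; 9 new (h, a, v, v, y, k, g, h, p)
  "cbiwggl" → prefix "cb" already present; 5 new (i, w, g, g, l)
  "cbzc" → prefix "cb" already present; 2 new (z, c)
  "cbzybhet" → prefix "cbz" already present; 5 new (y, b, h, e, t)
  "cbwce" → prefix "cb" already present; 3 new (w, c, e)
  "cbxzrkixm" → prefix "cbx" already present; 6 new (z, r, k, i, x, m)
  "cbsbburb" → prefix "cb" already present; 6 new (s, b, b, u, r, b)
  "cbdh" → prefix "cb" already present; 2 new (d, h)
  "cbcupotkmv" → prefix "cb" already present; 8 new (c, u, p, o, t, k, m, v)
  "cbvplyize" → prefix "cbv" already present; 6 new (p, l, y, i, z, e)
  "cbaymyqhbw" → prefix "cba" already present; 7 new (y, m, y, q, h, b, w)
  "cbxgs" → prefix "cbx" already present; 2 new (g, s)
Total nodes = 9 + 2 + 9 + 4 + 5 + 4 + 5 + 9 + 5 + 2 + 5 + 3 + 6 + 6 + 2 + 8 + 6 + 7 + 2 = 99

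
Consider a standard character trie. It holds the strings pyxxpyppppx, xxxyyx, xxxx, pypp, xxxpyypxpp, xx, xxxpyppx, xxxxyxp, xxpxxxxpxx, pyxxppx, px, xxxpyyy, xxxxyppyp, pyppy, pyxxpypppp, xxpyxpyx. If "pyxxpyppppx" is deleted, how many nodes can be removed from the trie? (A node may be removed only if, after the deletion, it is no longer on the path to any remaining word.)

Walk "pyxxpyppppx" from the leaf back toward the root, removing each node that no remaining word uses.
The suffix "x" (1 node) is used only by "pyxxpyppppx"; "pyxxpypppp" is itself a stored word, so pruning stops there.
Nodes removed: 1

1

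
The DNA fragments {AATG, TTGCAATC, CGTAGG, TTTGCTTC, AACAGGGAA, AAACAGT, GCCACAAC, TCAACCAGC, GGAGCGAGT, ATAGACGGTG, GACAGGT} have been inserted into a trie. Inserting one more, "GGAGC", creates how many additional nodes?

0

Every character of "GGAGC" already lies on an existing path (it is a prefix of some stored word).
No new nodes are needed: 0.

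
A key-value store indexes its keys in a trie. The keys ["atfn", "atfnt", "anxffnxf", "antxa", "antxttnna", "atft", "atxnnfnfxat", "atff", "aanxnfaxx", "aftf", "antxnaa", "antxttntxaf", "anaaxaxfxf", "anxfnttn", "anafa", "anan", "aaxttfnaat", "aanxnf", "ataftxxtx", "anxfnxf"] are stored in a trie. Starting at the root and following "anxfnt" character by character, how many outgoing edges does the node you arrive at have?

1

Follow the path "anxfnt" to its node, then look at its outgoing edges.
Characters that immediately follow "anxfnt" among the stored strings: {t}.
That node has 1 child edge.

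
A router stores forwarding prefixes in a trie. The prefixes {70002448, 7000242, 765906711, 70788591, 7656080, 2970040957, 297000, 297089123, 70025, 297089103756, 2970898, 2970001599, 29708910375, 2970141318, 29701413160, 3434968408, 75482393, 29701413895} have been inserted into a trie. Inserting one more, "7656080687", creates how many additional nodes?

"7656080" is already a path in the trie; the remaining "687" must be added.
Each of the 3 remaining characters creates one node.

3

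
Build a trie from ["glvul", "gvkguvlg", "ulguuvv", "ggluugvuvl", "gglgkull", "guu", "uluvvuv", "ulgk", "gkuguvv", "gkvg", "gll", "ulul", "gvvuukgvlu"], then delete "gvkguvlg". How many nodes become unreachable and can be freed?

Walk "gvkguvlg" from the leaf back toward the root, removing each node that no remaining word uses.
The suffix "kguvlg" (6 nodes) is used only by "gvkguvlg"; the node for "gv" still has the child "v", so pruning stops there.
Nodes removed: 6

6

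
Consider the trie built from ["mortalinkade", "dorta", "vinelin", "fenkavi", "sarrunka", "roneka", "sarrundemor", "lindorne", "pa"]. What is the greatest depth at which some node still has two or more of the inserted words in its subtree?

6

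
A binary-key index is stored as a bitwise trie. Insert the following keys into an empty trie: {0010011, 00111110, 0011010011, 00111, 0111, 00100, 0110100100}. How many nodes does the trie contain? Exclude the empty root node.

28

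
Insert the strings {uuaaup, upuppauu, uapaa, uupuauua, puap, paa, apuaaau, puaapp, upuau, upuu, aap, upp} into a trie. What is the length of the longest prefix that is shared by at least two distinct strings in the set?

The deepest shared node is where two words last agree before diverging.
e.g. "puaapp" and "puap" share the prefix "pua" of length 3; no pair shares a longer one.
Longest shared-prefix length: 3

3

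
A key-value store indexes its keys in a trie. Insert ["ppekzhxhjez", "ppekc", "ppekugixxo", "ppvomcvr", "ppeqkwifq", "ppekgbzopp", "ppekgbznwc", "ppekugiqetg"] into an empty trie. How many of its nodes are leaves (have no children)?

A leaf is a node with no children — equivalently, the end of a word that is not a proper prefix of any other stored word.
Those words: "ppekc", "ppekgbznwc", "ppekgbzopp", "ppekugiqetg", "ppekugixxo", "ppekzhxhjez", "ppeqkwifq", "ppvomcvr"
Leaf count: 8

8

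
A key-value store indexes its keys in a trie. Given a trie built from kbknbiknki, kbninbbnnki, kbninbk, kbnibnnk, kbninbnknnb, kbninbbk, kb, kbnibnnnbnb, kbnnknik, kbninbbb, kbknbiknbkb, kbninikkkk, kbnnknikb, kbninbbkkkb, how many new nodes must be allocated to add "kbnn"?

0

"kbnn" is already a full path in the trie; only an end-marker is added.
No new nodes are needed: 0.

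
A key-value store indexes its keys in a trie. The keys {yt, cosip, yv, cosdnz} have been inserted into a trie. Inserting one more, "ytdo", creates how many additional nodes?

"yt" is already a path in the trie; the remaining "do" must be added.
Each of the 2 remaining characters creates one node.

2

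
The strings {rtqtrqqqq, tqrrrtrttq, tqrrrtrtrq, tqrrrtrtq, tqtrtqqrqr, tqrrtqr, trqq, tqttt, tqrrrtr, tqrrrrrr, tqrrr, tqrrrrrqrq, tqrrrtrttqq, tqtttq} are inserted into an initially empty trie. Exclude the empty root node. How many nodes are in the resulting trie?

46

For each word, the new-node count is its length minus the longest prefix already in the trie:
  "rtqtrqqqq" → 9 new (r, t, q, t, r, q, q, q, q)
  "tqrrrtrttq" → 10 new (t, q, r, r, r, t, r, t, t, q)
  "tqrrrtrtrq" → prefix "tqrrrtrt" already present; 2 new (r, q)
  "tqrrrtrtq" → prefix "tqrrrtrt" already present; 1 new (q)
  "tqtrtqqrqr" → prefix "tq" already present; 8 new (t, r, t, q, q, r, q, r)
  "tqrrtqr" → prefix "tqrr" already present; 3 new (t, q, r)
  "trqq" → prefix "t" already present; 3 new (r, q, q)
  "tqttt" → prefix "tqt" already present; 2 new (t, t)
  "tqrrrtr" → prefix "tqrrrtr" already present; 0 new (none)
  "tqrrrrrr" → prefix "tqrrr" already present; 3 new (r, r, r)
  "tqrrr" → prefix "tqrrr" already present; 0 new (none)
  "tqrrrrrqrq" → prefix "tqrrrrr" already present; 3 new (q, r, q)
  "tqrrrtrttqq" → prefix "tqrrrtrttq" already present; 1 new (q)
  "tqtttq" → prefix "tqttt" already present; 1 new (q)
Total nodes = 9 + 10 + 2 + 1 + 8 + 3 + 3 + 2 + 0 + 3 + 0 + 3 + 1 + 1 = 46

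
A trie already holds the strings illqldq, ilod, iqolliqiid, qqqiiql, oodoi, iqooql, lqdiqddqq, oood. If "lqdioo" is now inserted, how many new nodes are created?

2

The longest prefix of "lqdioo" already in the trie is "lqdi" (length 4).
Each of the 2 remaining characters creates one node.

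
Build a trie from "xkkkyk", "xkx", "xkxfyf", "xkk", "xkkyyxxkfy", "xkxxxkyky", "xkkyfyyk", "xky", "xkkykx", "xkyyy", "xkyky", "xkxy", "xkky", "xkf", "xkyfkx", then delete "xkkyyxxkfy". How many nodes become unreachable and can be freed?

After clearing the end-marker at "xkkyyxxkfy", prune upward until reaching a node still needed by another word.
The suffix "yxxkfy" (6 nodes) is used only by "xkkyyxxkfy"; the node for "xkky" still has the child "f", so pruning stops there.
Nodes removed: 6

6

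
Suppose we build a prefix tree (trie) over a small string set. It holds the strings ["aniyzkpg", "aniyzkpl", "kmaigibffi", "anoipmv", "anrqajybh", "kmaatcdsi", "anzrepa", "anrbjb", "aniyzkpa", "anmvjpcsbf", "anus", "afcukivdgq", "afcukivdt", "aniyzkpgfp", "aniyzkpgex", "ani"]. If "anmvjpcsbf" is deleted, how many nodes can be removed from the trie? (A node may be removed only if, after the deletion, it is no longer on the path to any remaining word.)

Walk "anmvjpcsbf" from the leaf back toward the root, removing each node that no remaining word uses.
The suffix "mvjpcsbf" (8 nodes) is used only by "anmvjpcsbf"; the node for "an" still has the child "i", so pruning stops there.
Nodes removed: 8

8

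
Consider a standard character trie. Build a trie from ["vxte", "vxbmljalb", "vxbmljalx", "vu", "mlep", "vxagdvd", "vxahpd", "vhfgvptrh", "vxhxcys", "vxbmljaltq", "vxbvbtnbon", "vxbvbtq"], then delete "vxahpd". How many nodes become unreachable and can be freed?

After clearing the end-marker at "vxahpd", prune upward until reaching a node still needed by another word.
The suffix "hpd" (3 nodes) is used only by "vxahpd"; the node for "vxa" still has the child "g", so pruning stops there.
Nodes removed: 3

3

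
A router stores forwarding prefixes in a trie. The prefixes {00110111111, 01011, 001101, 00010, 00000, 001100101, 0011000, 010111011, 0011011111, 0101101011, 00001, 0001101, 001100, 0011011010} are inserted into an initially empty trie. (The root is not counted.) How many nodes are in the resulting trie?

41

Trace insertions, counting only characters that open a new branch:
  "00110111111" → 11 new (0, 0, 1, 1, 0, 1, 1, 1, 1, 1, 1)
  "01011" → prefix "0" already present; 4 new (1, 0, 1, 1)
  "001101" → prefix "001101" already present; 0 new (none)
  "00010" → prefix "00" already present; 3 new (0, 1, 0)
  "00000" → prefix "000" already present; 2 new (0, 0)
  "001100101" → prefix "00110" already present; 4 new (0, 1, 0, 1)
  "0011000" → prefix "001100" already present; 1 new (0)
  "010111011" → prefix "01011" already present; 4 new (1, 0, 1, 1)
  "0011011111" → prefix "0011011111" already present; 0 new (none)
  "0101101011" → prefix "01011" already present; 5 new (0, 1, 0, 1, 1)
  "00001" → prefix "0000" already present; 1 new (1)
  "0001101" → prefix "0001" already present; 3 new (1, 0, 1)
  "001100" → prefix "001100" already present; 0 new (none)
  "0011011010" → prefix "0011011" already present; 3 new (0, 1, 0)
Total nodes = 11 + 4 + 0 + 3 + 2 + 4 + 1 + 4 + 0 + 5 + 1 + 3 + 0 + 3 = 41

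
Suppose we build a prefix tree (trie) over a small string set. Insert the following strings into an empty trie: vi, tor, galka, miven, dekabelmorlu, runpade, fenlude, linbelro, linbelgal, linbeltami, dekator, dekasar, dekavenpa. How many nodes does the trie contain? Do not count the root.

67

Trace insertions, counting only characters that open a new branch:
  "vi" → 2 new (v, i)
  "tor" → 3 new (t, o, r)
  "galka" → 5 new (g, a, l, k, a)
  "miven" → 5 new (m, i, v, e, n)
  "dekabelmorlu" → 12 new (d, e, k, a, b, e, l, m, o, r, l, u)
  "runpade" → 7 new (r, u, n, p, a, d, e)
  "fenlude" → 7 new (f, e, n, l, u, d, e)
  "linbelro" → 8 new (l, i, n, b, e, l, r, o)
  "linbelgal" → prefix "linbel" already present; 3 new (g, a, l)
  "linbeltami" → prefix "linbel" already present; 4 new (t, a, m, i)
  "dekator" → prefix "deka" already present; 3 new (t, o, r)
  "dekasar" → prefix "deka" already present; 3 new (s, a, r)
  "dekavenpa" → prefix "deka" already present; 5 new (v, e, n, p, a)
Total nodes = 2 + 3 + 5 + 5 + 12 + 7 + 7 + 8 + 3 + 4 + 3 + 3 + 5 = 67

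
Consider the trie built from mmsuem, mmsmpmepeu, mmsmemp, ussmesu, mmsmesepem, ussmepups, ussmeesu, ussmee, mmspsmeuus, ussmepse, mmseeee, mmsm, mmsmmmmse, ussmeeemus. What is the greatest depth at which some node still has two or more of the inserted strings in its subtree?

6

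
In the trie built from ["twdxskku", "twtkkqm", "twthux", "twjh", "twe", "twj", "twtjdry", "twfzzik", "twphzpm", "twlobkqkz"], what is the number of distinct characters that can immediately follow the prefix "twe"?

0

Follow the path "twe" to its node, then look at its outgoing edges.
No stored string extends past "twe".
That node has 0 child edges.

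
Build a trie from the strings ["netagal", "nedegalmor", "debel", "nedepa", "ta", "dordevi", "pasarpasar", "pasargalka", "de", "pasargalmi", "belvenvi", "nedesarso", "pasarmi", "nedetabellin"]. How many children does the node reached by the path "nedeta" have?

Follow the path "nedeta" to its node, then look at its outgoing edges.
Distinct next characters after "nedeta": b.
That node has 1 child edge.

1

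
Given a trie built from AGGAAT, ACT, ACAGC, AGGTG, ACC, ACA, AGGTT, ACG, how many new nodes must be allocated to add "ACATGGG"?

Walking "ACATGGG" from the root, the first 3 characters ("ACA") follow existing edges; "T" is the first miss.
Each of the 4 remaining characters creates one node.

4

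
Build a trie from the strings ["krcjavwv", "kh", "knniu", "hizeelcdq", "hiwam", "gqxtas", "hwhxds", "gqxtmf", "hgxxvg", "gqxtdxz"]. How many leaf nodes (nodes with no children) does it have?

Leaves are exactly the stored words that no other stored word extends.
Those words: "gqxtas", "gqxtdxz", "gqxtmf", "hgxxvg", "hiwam", "hizeelcdq", "hwhxds", "kh", "knniu", "krcjavwv"
Leaf count: 10

10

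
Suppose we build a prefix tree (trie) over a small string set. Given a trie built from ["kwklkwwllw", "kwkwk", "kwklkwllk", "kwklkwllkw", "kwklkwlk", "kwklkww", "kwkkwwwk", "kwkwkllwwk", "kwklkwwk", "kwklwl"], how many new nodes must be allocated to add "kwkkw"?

0

"kwkkw" is already a full path in the trie; only an end-marker is added.
No new nodes are needed: 0.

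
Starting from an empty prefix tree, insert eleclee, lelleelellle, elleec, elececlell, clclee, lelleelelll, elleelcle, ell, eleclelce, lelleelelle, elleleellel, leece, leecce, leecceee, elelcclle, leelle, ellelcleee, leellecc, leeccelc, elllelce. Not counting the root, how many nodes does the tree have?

Insert word by word; a character creates a node only if that edge doesn't already exist:
  "eleclee" → 7 new (e, l, e, c, l, e, e)
  "lelleelellle" → 12 new (l, e, l, l, e, e, l, e, l, l, l, e)
  "elleec" → prefix "el" already present; 4 new (l, e, e, c)
  "elececlell" → prefix "elec" already present; 6 new (e, c, l, e, l, l)
  "clclee" → 6 new (c, l, c, l, e, e)
  "lelleelelll" → prefix "lelleelelll" already present; 0 new (none)
  "elleelcle" → prefix "ellee" already present; 4 new (l, c, l, e)
  "ell" → prefix "ell" already present; 0 new (none)
  "eleclelce" → prefix "elecle" already present; 3 new (l, c, e)
  "lelleelelle" → prefix "lelleelell" already present; 1 new (e)
  "elleleellel" → prefix "elle" already present; 7 new (l, e, e, l, l, e, l)
  "leece" → prefix "le" already present; 3 new (e, c, e)
  "leecce" → prefix "leec" already present; 2 new (c, e)
  "leecceee" → prefix "leecce" already present; 2 new (e, e)
  "elelcclle" → prefix "ele" already present; 6 new (l, c, c, l, l, e)
  "leelle" → prefix "lee" already present; 3 new (l, l, e)
  "ellelcleee" → prefix "ellel" already present; 5 new (c, l, e, e, e)
  "leellecc" → prefix "leelle" already present; 2 new (c, c)
  "leeccelc" → prefix "leecce" already present; 2 new (l, c)
  "elllelce" → prefix "ell" already present; 5 new (l, e, l, c, e)
Total nodes = 7 + 12 + 4 + 6 + 6 + 0 + 4 + 0 + 3 + 1 + 7 + 3 + 2 + 2 + 6 + 3 + 5 + 2 + 2 + 5 = 80

80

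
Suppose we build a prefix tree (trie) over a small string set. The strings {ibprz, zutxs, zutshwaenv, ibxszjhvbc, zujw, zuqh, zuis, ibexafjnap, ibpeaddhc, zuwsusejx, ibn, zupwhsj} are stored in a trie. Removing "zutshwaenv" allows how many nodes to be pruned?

7

After clearing the end-marker at "zutshwaenv", prune upward until reaching a node still needed by another word.
The suffix "shwaenv" (7 nodes) is used only by "zutshwaenv"; the node for "zut" still has the child "x", so pruning stops there.
Nodes removed: 7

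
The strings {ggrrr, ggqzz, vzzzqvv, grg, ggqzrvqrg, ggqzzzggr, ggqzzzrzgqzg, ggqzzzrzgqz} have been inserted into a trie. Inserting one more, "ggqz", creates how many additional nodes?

0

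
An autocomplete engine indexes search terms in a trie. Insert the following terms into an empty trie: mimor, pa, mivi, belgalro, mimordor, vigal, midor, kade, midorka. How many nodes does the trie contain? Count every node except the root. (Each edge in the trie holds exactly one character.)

34

Trie structure (* marks end of a word):
(root)
├─ b
│  └─ e
│     └─ l
│        └─ g
│           └─ a
│              └─ l
│                 └─ r
│                    └─ o *
├─ k
│  └─ a
│     └─ d
│        └─ e *
├─ m
│  └─ i
│     ├─ d
│     │  └─ o
│     │     └─ r *
│     │        └─ k
│     │           └─ a *
│     ├─ m
│     │  └─ o
│     │     └─ r *
│     │        └─ d
│     │           └─ o
│     │              └─ r *
│     └─ v
│        └─ i *
├─ p
│  └─ a *
└─ v
   └─ i
      └─ g
         └─ a
            └─ l *
Counting every labelled node above: 34.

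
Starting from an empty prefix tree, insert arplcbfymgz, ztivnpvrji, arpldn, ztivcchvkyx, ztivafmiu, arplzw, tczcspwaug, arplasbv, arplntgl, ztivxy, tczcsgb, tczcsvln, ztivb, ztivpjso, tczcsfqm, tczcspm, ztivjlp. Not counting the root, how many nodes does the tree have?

For each word, the new-node count is its length minus the longest prefix already in the trie:
  "arplcbfymgz" → 11 new (a, r, p, l, c, b, f, y, m, g, z)
  "ztivnpvrji" → 10 new (z, t, i, v, n, p, v, r, j, i)
  "arpldn" → prefix "arpl" already present; 2 new (d, n)
  "ztivcchvkyx" → prefix "ztiv" already present; 7 new (c, c, h, v, k, y, x)
  "ztivafmiu" → prefix "ztiv" already present; 5 new (a, f, m, i, u)
  "arplzw" → prefix "arpl" already present; 2 new (z, w)
  "tczcspwaug" → 10 new (t, c, z, c, s, p, w, a, u, g)
  "arplasbv" → prefix "arpl" already present; 4 new (a, s, b, v)
  "arplntgl" → prefix "arpl" already present; 4 new (n, t, g, l)
  "ztivxy" → prefix "ztiv" already present; 2 new (x, y)
  "tczcsgb" → prefix "tczcs" already present; 2 new (g, b)
  "tczcsvln" → prefix "tczcs" already present; 3 new (v, l, n)
  "ztivb" → prefix "ztiv" already present; 1 new (b)
  "ztivpjso" → prefix "ztiv" already present; 4 new (p, j, s, o)
  "tczcsfqm" → prefix "tczcs" already present; 3 new (f, q, m)
  "tczcspm" → prefix "tczcsp" already present; 1 new (m)
  "ztivjlp" → prefix "ztiv" already present; 3 new (j, l, p)
Total nodes = 11 + 10 + 2 + 7 + 5 + 2 + 10 + 4 + 4 + 2 + 2 + 3 + 1 + 4 + 3 + 1 + 3 = 74

74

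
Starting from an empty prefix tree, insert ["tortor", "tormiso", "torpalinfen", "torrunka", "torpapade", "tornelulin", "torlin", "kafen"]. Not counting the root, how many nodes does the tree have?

For each word, the new-node count is its length minus the longest prefix already in the trie:
  "tortor" → 6 new (t, o, r, t, o, r)
  "tormiso" → prefix "tor" already present; 4 new (m, i, s, o)
  "torpalinfen" → prefix "tor" already present; 8 new (p, a, l, i, n, f, e, n)
  "torrunka" → prefix "tor" already present; 5 new (r, u, n, k, a)
  "torpapade" → prefix "torpa" already present; 4 new (p, a, d, e)
  "tornelulin" → prefix "tor" already present; 7 new (n, e, l, u, l, i, n)
  "torlin" → prefix "tor" already present; 3 new (l, i, n)
  "kafen" → 5 new (k, a, f, e, n)
Total nodes = 6 + 4 + 8 + 5 + 4 + 7 + 3 + 5 = 42

42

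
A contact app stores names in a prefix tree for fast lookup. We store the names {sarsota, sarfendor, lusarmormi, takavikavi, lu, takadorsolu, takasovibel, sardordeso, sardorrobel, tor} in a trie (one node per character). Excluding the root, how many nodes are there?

Trace insertions, counting only characters that open a new branch:
  "sarsota" → 7 new (s, a, r, s, o, t, a)
  "sarfendor" → prefix "sar" already present; 6 new (f, e, n, d, o, r)
  "lusarmormi" → 10 new (l, u, s, a, r, m, o, r, m, i)
  "takavikavi" → 10 new (t, a, k, a, v, i, k, a, v, i)
  "lu" → prefix "lu" already present; 0 new (none)
  "takadorsolu" → prefix "taka" already present; 7 new (d, o, r, s, o, l, u)
  "takasovibel" → prefix "taka" already present; 7 new (s, o, v, i, b, e, l)
  "sardordeso" → prefix "sar" already present; 7 new (d, o, r, d, e, s, o)
  "sardorrobel" → prefix "sardor" already present; 5 new (r, o, b, e, l)
  "tor" → prefix "t" already present; 2 new (o, r)
Total nodes = 7 + 6 + 10 + 10 + 0 + 7 + 7 + 7 + 5 + 2 = 61

61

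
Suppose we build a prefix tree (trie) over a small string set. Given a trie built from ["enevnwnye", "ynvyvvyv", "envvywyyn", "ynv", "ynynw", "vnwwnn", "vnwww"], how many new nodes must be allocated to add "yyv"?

2

The longest prefix of "yyv" already in the trie is "y" (length 1).
So 3 − 1 = 2 new nodes.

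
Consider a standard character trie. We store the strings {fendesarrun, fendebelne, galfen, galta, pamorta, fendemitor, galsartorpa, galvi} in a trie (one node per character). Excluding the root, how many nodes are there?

Count nodes per top-level branch (shared prefixes stored once):
  'f'-branch (fendebelne, fendemitor, fendesarrun): 21 nodes
  'g'-branch (galfen, galsartorpa, galta, galvi): 18 nodes
  'p'-branch (pamorta): 7 nodes
Sum: 46

46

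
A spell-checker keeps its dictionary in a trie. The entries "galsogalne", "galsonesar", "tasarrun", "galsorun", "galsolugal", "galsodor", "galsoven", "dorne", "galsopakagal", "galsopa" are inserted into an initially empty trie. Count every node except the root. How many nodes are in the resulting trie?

49

Count nodes per top-level branch (shared prefixes stored once):
  'd'-branch (dorne): 5 nodes
  'g'-branch (galsodor, galsogalne, galsolugal, galsonesar, galsopa, galsopakagal, galsorun, galsoven): 36 nodes
  't'-branch (tasarrun): 8 nodes
Sum: 49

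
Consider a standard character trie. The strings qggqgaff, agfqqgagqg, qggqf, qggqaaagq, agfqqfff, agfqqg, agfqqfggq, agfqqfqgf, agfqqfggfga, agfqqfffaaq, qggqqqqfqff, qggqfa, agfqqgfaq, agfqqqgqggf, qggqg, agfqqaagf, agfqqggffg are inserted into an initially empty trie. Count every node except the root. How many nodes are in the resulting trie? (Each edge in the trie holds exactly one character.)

Trace insertions, counting only characters that open a new branch:
  "qggqgaff" → 8 new (q, g, g, q, g, a, f, f)
  "agfqqgagqg" → 10 new (a, g, f, q, q, g, a, g, q, g)
  "qggqf" → prefix "qggq" already present; 1 new (f)
  "qggqaaagq" → prefix "qggq" already present; 5 new (a, a, a, g, q)
  "agfqqfff" → prefix "agfqq" already present; 3 new (f, f, f)
  "agfqqg" → prefix "agfqqg" already present; 0 new (none)
  "agfqqfggq" → prefix "agfqqf" already present; 3 new (g, g, q)
  "agfqqfqgf" → prefix "agfqqf" already present; 3 new (q, g, f)
  "agfqqfggfga" → prefix "agfqqfgg" already present; 3 new (f, g, a)
  "agfqqfffaaq" → prefix "agfqqfff" already present; 3 new (a, a, q)
  "qggqqqqfqff" → prefix "qggq" already present; 7 new (q, q, q, f, q, f, f)
  "qggqfa" → prefix "qggqf" already present; 1 new (a)
  "agfqqgfaq" → prefix "agfqqg" already present; 3 new (f, a, q)
  "agfqqqgqggf" → prefix "agfqq" already present; 6 new (q, g, q, g, g, f)
  "qggqg" → prefix "qggqg" already present; 0 new (none)
  "agfqqaagf" → prefix "agfqq" already present; 4 new (a, a, g, f)
  "agfqqggffg" → prefix "agfqqg" already present; 4 new (g, f, f, g)
Total nodes = 8 + 10 + 1 + 5 + 3 + 0 + 3 + 3 + 3 + 3 + 7 + 1 + 3 + 6 + 0 + 4 + 4 = 64

64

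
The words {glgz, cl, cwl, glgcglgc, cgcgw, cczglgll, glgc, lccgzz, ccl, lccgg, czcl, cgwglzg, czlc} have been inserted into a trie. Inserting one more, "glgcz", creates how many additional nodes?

1

The longest prefix of "glgcz" already in the trie is "glgc" (length 4).
So 5 − 4 = 1 new nodes.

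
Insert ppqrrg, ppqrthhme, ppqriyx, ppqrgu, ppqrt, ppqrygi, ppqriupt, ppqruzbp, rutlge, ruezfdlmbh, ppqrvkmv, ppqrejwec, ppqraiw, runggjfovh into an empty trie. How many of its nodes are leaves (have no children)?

13

A leaf is a node with no children — equivalently, the end of a word that is not a proper prefix of any other stored word.
Those words: "ppqraiw", "ppqrejwec", "ppqrgu", "ppqriupt", "ppqriyx", "ppqrrg", "ppqrthhme", "ppqruzbp", "ppqrvkmv", "ppqrygi", "ruezfdlmbh", "runggjfovh", "rutlge"
Leaf count: 13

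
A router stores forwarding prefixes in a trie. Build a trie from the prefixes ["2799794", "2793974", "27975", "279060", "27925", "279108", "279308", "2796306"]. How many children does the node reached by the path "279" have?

Walk "279" from the root, arriving at one node.
Distinct next characters after "279": 0, 1, 2, 3, 6, 7, 9.
That node has 7 child edges.

7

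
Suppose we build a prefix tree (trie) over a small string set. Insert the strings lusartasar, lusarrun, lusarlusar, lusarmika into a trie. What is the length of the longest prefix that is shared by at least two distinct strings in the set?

Equivalently: take the maximum, over all pairs, of their longest common prefix length.
"lusarlusar" and "lusarmika" agree on "lusar" (5 characters) before diverging; nothing deeper is shared.
Longest shared-prefix length: 5

5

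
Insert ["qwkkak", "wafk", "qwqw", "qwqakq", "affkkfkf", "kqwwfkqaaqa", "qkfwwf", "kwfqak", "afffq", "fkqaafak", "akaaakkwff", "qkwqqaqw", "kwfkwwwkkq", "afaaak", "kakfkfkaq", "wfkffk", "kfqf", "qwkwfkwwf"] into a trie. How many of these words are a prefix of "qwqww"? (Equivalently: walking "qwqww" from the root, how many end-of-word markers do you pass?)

1

Walk "qwqww" from the root; an end-of-word marker is hit whenever a stored word is a prefix of "qwqww".
Prefixes of the query that are stored words: "qwqw"
Count: 1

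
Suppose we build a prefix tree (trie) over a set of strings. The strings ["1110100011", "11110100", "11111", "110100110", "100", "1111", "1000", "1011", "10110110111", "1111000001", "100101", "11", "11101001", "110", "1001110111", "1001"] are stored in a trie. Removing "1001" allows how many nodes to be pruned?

0

After clearing the end-marker at "1001", prune upward until reaching a node still needed by another word.
Every node on "1001" is still needed (e.g. by "100101"), so nothing is freed.
Nodes removed: 0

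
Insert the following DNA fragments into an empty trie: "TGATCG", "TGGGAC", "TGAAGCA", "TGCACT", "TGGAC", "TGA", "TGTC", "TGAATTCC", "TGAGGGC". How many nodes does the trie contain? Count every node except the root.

Trace insertions, counting only characters that open a new branch:
  "TGATCG" → 6 new (T, G, A, T, C, G)
  "TGGGAC" → prefix "TG" already present; 4 new (G, G, A, C)
  "TGAAGCA" → prefix "TGA" already present; 4 new (A, G, C, A)
  "TGCACT" → prefix "TG" already present; 4 new (C, A, C, T)
  "TGGAC" → prefix "TGG" already present; 2 new (A, C)
  "TGA" → prefix "TGA" already present; 0 new (none)
  "TGTC" → prefix "TG" already present; 2 new (T, C)
  "TGAATTCC" → prefix "TGAA" already present; 4 new (T, T, C, C)
  "TGAGGGC" → prefix "TGA" already present; 4 new (G, G, G, C)
Total nodes = 6 + 4 + 4 + 4 + 2 + 0 + 2 + 4 + 4 = 30

30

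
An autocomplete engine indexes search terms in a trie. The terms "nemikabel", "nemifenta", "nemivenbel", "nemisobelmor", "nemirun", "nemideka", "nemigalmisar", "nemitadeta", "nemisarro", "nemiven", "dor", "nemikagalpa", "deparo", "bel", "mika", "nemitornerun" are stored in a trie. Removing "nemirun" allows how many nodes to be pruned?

3

A node on "nemirun"'s path can go only if nothing else ends at it or branches off below it.
The suffix "run" (3 nodes) is used only by "nemirun"; the node for "nemi" still has the child "k", so pruning stops there.
Nodes removed: 3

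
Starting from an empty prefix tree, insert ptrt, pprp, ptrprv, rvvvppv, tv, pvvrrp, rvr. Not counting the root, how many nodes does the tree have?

Trie structure (* marks end of a word):
(root)
├─ p
│  ├─ p
│  │  └─ r
│  │     └─ p *
│  ├─ t
│  │  └─ r
│  │     ├─ p
│  │     │  └─ r
│  │     │     └─ v *
│  │     └─ t *
│  └─ v
│     └─ v
│        └─ r
│           └─ r
│              └─ p *
├─ r
│  └─ v
│     ├─ r *
│     └─ v
│        └─ v
│           └─ p
│              └─ p
│                 └─ v *
└─ t
   └─ v *
Counting every labelled node above: 25.

25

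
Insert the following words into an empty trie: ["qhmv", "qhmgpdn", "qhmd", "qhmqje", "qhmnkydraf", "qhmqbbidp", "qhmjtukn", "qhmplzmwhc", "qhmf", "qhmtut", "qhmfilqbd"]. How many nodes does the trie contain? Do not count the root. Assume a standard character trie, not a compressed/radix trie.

45

Count nodes per top-level branch (shared prefixes stored once):
  'q'-branch (qhmd, qhmf, qhmfilqbd, qhmgpdn, qhmjtukn, qhmnkydraf, qhmplzmwhc, qhmqbbidp, qhmqje, qhmtut, qhmv): 45 nodes
Sum: 45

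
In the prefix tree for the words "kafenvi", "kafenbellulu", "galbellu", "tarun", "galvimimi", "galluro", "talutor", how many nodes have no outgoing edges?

A leaf is a node with no children — equivalently, the end of a word that is not a proper prefix of any other stored word.
Those words: "galbellu", "galluro", "galvimimi", "kafenbellulu", "kafenvi", "talutor", "tarun"
Leaf count: 7

7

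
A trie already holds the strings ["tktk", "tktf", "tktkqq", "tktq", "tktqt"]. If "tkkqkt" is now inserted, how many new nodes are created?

The longest prefix of "tkkqkt" already in the trie is "tk" (length 2).
Each of the 4 remaining characters creates one node.

4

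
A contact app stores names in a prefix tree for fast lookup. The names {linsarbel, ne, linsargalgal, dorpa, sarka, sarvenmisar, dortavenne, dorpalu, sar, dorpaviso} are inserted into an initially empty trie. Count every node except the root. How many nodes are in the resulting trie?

48

Trace insertions, counting only characters that open a new branch:
  "linsarbel" → 9 new (l, i, n, s, a, r, b, e, l)
  "ne" → 2 new (n, e)
  "linsargalgal" → prefix "linsar" already present; 6 new (g, a, l, g, a, l)
  "dorpa" → 5 new (d, o, r, p, a)
  "sarka" → 5 new (s, a, r, k, a)
  "sarvenmisar" → prefix "sar" already present; 8 new (v, e, n, m, i, s, a, r)
  "dortavenne" → prefix "dor" already present; 7 new (t, a, v, e, n, n, e)
  "dorpalu" → prefix "dorpa" already present; 2 new (l, u)
  "sar" → prefix "sar" already present; 0 new (none)
  "dorpaviso" → prefix "dorpa" already present; 4 new (v, i, s, o)
Total nodes = 9 + 2 + 6 + 5 + 5 + 8 + 7 + 2 + 0 + 4 = 48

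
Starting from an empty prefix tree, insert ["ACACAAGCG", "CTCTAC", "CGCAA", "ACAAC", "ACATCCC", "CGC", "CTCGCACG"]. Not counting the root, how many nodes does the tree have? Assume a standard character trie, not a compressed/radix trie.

30

Trace insertions, counting only characters that open a new branch:
  "ACACAAGCG" → 9 new (A, C, A, C, A, A, G, C, G)
  "CTCTAC" → 6 new (C, T, C, T, A, C)
  "CGCAA" → prefix "C" already present; 4 new (G, C, A, A)
  "ACAAC" → prefix "ACA" already present; 2 new (A, C)
  "ACATCCC" → prefix "ACA" already present; 4 new (T, C, C, C)
  "CGC" → prefix "CGC" already present; 0 new (none)
  "CTCGCACG" → prefix "CTC" already present; 5 new (G, C, A, C, G)
Total nodes = 9 + 6 + 4 + 2 + 4 + 0 + 5 = 30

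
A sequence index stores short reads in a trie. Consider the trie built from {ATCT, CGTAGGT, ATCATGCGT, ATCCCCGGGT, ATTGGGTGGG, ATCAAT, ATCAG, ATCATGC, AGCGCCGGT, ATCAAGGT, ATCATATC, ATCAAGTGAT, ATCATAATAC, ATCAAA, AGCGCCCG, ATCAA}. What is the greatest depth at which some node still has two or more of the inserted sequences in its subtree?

Equivalently: take the maximum, over all pairs, of their longest common prefix length.
"ATCATGC" and "ATCATGCGT" agree on "ATCATGC" (7 characters) before diverging; nothing deeper is shared.
Longest shared-prefix length: 7

7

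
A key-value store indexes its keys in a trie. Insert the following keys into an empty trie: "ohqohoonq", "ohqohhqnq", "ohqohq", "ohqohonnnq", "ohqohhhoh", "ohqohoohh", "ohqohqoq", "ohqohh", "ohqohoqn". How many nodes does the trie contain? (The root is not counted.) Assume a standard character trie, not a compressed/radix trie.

For each word, the new-node count is its length minus the longest prefix already in the trie:
  "ohqohoonq" → 9 new (o, h, q, o, h, o, o, n, q)
  "ohqohhqnq" → prefix "ohqoh" already present; 4 new (h, q, n, q)
  "ohqohq" → prefix "ohqoh" already present; 1 new (q)
  "ohqohonnnq" → prefix "ohqoho" already present; 4 new (n, n, n, q)
  "ohqohhhoh" → prefix "ohqohh" already present; 3 new (h, o, h)
  "ohqohoohh" → prefix "ohqohoo" already present; 2 new (h, h)
  "ohqohqoq" → prefix "ohqohq" already present; 2 new (o, q)
  "ohqohh" → prefix "ohqohh" already present; 0 new (none)
  "ohqohoqn" → prefix "ohqoho" already present; 2 new (q, n)
Total nodes = 9 + 4 + 1 + 4 + 3 + 2 + 2 + 0 + 2 = 27

27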